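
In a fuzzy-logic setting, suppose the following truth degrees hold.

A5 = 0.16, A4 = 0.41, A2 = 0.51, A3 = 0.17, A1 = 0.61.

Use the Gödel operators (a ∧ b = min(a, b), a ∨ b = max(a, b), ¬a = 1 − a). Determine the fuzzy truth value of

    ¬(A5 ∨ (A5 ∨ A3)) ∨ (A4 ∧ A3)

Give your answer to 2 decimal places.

A5 ∨ A3 = max(a, b) on (0.16, 0.17) = 0.17
A5 ∨ (A5 ∨ A3) = max(a, b) on (0.16, 0.17) = 0.17
¬(A5 ∨ (A5 ∨ A3)) = 1 − 0.17 = 0.83
A4 ∧ A3 = min(a, b) on (0.41, 0.17) = 0.17
¬(A5 ∨ (A5 ∨ A3)) ∨ (A4 ∧ A3) = max(a, b) on (0.83, 0.17) = 0.83

0.83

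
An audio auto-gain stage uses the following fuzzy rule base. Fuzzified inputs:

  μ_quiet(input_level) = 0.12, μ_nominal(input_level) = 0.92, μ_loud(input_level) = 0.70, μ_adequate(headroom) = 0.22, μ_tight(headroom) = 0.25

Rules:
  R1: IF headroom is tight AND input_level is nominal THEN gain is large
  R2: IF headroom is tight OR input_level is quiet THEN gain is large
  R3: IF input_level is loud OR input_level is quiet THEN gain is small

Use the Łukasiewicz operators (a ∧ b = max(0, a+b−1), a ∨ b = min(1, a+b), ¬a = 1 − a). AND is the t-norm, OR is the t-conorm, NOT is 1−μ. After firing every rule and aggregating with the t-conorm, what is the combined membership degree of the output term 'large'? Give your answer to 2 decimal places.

0.54

R1: tight=0.25, nominal=0.92; AND[max(0, a+b−1)] → w = 0.17
R2: tight=0.25, quiet=0.12; OR[min(1, a+b)] → w = 0.37
R3: loud=0.70, quiet=0.12; OR[min(1, a+b)] → w = 0.82
Rules with consequent 'large': {R1, R2} → strengths 0.17, 0.37
Aggregate via t-conorm [min(1, a+b)]: 0.54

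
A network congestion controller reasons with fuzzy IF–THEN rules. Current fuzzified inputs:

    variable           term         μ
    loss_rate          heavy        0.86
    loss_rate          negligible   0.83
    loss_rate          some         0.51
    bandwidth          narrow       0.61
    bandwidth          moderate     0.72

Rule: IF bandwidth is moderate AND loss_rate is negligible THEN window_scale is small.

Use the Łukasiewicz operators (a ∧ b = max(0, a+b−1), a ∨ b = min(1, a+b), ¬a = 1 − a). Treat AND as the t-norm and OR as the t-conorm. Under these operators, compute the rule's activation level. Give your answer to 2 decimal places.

firing strength: moderate=0.72, negligible=0.83; AND[max(0, a+b−1)] → w = 0.55

0.55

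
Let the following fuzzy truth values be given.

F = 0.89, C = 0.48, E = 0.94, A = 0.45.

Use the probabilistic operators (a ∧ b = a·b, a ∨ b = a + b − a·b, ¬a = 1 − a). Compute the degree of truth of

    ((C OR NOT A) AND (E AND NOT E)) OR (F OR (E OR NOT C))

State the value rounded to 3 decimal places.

NOT A = 1 − 0.4500 = 0.5500
C OR NOT A = a + b − a·b on (0.4800, 0.5500) = 0.7660
NOT E = 1 − 0.9400 = 0.0600
E AND NOT E = a·b on (0.9400, 0.0600) = 0.0564
(C OR NOT A) AND (E AND NOT E) = a·b on (0.7660, 0.0564) = 0.0432
NOT C = 1 − 0.4800 = 0.5200
E OR NOT C = a + b − a·b on (0.9400, 0.5200) = 0.9712
F OR (E OR NOT C) = a + b − a·b on (0.8900, 0.9712) = 0.9968
((C OR NOT A) AND (E AND NOT E)) OR (F OR (E OR NOT C)) = a + b − a·b on (0.0432, 0.9968) = 0.9970

0.997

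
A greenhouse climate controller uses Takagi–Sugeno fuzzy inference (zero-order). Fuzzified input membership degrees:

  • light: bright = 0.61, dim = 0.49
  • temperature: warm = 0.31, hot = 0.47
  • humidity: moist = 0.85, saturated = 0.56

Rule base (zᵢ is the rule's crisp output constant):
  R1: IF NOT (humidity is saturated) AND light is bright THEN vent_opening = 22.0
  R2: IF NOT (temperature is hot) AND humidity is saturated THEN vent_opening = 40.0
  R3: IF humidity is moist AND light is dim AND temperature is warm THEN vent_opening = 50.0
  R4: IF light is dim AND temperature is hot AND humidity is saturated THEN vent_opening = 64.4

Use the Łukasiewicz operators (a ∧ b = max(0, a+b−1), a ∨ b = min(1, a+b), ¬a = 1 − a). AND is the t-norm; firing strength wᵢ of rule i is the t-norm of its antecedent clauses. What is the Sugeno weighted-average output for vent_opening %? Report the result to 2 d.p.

R1 (z=22.0): ¬saturated=1−0.56=0.44, bright=0.61; AND[max(0, a+b−1)] → w = 0.05
R2 (z=40.0): ¬hot=1−0.47=0.53, saturated=0.56; AND[max(0, a+b−1)] → w = 0.09
R3 (z=50.0): moist=0.85, dim=0.49, warm=0.31; AND[max(0, a+b−1)] → w = 0.00
R4 (z=64.4): dim=0.49, hot=0.47, saturated=0.56; AND[max(0, a+b−1)] → w = 0.00
Weighted average = (0.05·22.0 + 0.09·40.0 + 0.00·50.0 + 0.00·64.4) / (0.05 + 0.09 + 0.00 + 0.00)
  = 4.7000 / 0.1400 = 33.57

33.57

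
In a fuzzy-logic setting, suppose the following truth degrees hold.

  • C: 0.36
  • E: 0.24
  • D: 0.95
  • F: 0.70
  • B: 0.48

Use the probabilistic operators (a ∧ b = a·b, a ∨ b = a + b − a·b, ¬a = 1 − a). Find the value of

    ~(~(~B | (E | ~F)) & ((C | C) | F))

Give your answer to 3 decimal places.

0.776

~B = 1 − 0.4800 = 0.5200
~F = 1 − 0.7000 = 0.3000
E | ~F = a + b − a·b on (0.2400, 0.3000) = 0.4680
~B | (E | ~F) = a + b − a·b on (0.5200, 0.4680) = 0.7446
~(~B | (E | ~F)) = 1 − 0.7446 = 0.2554
C | C = a + b − a·b on (0.3600, 0.3600) = 0.5904
(C | C) | F = a + b − a·b on (0.5904, 0.7000) = 0.8771
~(~B | (E | ~F)) & ((C | C) | F) = a·b on (0.2554, 0.8771) = 0.2240
~(~(~B | (E | ~F)) & ((C | C) | F)) = 1 − 0.2240 = 0.7760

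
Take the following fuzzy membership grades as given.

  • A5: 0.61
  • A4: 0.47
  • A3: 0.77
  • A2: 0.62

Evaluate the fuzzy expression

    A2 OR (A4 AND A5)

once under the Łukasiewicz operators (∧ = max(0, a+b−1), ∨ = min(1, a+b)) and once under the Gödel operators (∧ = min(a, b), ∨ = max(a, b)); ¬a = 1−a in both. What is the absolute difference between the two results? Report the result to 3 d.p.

0.080

Under Łukasiewicz:
  A4 AND A5 = max(0, a+b−1) on (0.47, 0.61) = 0.08
  A2 OR (A4 AND A5) = min(1, a+b) on (0.62, 0.08) = 0.70
  → value = 0.7000
Under Gödel:
  A4 AND A5 = min(a, b) on (0.47, 0.61) = 0.47
  A2 OR (A4 AND A5) = max(a, b) on (0.62, 0.47) = 0.62
  → value = 0.6200
|0.7000 − 0.6200| = 0.080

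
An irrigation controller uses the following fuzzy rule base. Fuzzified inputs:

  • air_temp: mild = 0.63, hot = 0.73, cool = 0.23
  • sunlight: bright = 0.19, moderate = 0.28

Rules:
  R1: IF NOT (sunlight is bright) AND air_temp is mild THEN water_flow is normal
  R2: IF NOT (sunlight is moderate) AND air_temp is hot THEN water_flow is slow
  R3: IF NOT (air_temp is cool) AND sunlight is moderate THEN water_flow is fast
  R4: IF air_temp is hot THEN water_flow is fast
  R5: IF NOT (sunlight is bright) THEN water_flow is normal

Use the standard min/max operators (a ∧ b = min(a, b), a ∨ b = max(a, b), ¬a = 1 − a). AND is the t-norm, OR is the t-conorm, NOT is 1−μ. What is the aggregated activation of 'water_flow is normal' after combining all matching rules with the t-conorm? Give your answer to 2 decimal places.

R1: ¬bright=1−0.19=0.81, mild=0.63; AND[min(a, b)] → w = 0.63
R2: ¬moderate=1−0.28=0.72, hot=0.73; AND[min(a, b)] → w = 0.72
R3: ¬cool=1−0.23=0.77, moderate=0.28; AND[min(a, b)] → w = 0.28
R4: hot=0.73 → w = 0.73
R5: ¬bright=1−0.19=0.81 → w = 0.81
Rules with consequent 'normal': {R1, R5} → strengths 0.63, 0.81
Aggregate via t-conorm [max(a, b)]: 0.81

0.81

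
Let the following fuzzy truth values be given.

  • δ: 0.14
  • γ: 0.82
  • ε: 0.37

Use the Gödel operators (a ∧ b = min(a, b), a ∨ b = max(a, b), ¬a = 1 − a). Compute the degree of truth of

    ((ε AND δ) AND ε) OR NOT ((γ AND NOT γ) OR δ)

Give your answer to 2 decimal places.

ε AND δ = min(a, b) on (0.37, 0.14) = 0.14
(ε AND δ) AND ε = min(a, b) on (0.14, 0.37) = 0.14
NOT γ = 1 − 0.82 = 0.18
γ AND NOT γ = min(a, b) on (0.82, 0.18) = 0.18
(γ AND NOT γ) OR δ = max(a, b) on (0.18, 0.14) = 0.18
NOT ((γ AND NOT γ) OR δ) = 1 − 0.18 = 0.82
((ε AND δ) AND ε) OR NOT ((γ AND NOT γ) OR δ) = max(a, b) on (0.14, 0.82) = 0.82

0.82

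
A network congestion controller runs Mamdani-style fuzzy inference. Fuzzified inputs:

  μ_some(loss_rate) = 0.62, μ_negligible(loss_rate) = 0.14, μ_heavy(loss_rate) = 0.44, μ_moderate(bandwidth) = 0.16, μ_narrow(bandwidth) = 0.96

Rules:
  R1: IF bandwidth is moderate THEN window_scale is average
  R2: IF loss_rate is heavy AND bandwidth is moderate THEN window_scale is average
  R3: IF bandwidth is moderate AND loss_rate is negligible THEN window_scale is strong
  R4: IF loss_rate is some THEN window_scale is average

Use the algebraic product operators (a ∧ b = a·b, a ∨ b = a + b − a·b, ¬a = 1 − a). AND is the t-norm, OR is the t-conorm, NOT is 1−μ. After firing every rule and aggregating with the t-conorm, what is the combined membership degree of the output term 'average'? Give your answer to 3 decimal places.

R1: moderate=0.16 → w = 0.1600
R2: heavy=0.44, moderate=0.16; AND[a·b] → w = 0.0704
R3: moderate=0.16, negligible=0.14; AND[a·b] → w = 0.0224
R4: some=0.62 → w = 0.6200
Rules with consequent 'average': {R1, R2, R4} → strengths 0.1600, 0.0704, 0.6200
Aggregate via t-conorm [a + b − a·b]: 0.7033

0.703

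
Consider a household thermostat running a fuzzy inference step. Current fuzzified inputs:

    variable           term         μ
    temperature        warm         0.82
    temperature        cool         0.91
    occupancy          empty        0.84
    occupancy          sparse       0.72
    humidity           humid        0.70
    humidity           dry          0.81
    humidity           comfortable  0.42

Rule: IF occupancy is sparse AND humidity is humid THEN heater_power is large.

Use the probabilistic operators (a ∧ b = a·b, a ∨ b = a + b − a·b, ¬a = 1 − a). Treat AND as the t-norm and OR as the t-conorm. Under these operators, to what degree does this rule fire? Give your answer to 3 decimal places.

0.504

firing strength: sparse=0.72, humid=0.70; AND[a·b] → w = 0.5040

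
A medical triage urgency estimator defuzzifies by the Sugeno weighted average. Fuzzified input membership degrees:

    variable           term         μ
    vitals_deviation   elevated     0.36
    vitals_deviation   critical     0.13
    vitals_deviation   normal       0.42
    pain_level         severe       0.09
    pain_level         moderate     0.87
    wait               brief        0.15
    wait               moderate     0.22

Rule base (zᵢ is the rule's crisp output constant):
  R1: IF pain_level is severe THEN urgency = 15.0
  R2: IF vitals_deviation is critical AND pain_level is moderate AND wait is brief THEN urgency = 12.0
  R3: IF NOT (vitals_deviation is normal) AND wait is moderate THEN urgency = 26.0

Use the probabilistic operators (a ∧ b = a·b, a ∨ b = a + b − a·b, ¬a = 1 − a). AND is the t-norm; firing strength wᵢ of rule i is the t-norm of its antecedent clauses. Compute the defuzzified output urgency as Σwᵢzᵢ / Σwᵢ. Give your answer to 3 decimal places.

R1 (z=15.0): severe=0.09 → w = 0.0900
R2 (z=12.0): critical=0.13, moderate=0.87, brief=0.15; AND[a·b] → w = 0.0170
R3 (z=26.0): ¬normal=1−0.42=0.58, moderate=0.22; AND[a·b] → w = 0.1276
Weighted average = (0.0900·15.0 + 0.0170·12.0 + 0.1276·26.0) / (0.0900 + 0.0170 + 0.1276)
  = 4.8712 / 0.2346 = 20.767

20.767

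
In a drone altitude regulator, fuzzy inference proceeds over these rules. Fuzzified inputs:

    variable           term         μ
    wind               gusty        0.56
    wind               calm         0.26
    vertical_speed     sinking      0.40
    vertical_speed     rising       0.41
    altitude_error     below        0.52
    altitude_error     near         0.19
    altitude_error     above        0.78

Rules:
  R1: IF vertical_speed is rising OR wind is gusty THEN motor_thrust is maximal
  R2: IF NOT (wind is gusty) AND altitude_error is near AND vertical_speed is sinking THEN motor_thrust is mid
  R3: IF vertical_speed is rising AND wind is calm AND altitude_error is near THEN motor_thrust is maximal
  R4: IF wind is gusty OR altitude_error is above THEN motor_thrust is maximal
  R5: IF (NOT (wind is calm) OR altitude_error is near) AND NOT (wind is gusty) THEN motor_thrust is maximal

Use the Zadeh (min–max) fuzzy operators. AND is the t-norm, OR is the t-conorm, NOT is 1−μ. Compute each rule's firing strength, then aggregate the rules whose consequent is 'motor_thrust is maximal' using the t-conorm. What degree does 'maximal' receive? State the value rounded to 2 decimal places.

0.78

R1: rising=0.41, gusty=0.56; OR[max(a, b)] → w = 0.56
R2: ¬gusty=1−0.56=0.44, near=0.19, sinking=0.40; AND[min(a, b)] → w = 0.19
R3: rising=0.41, calm=0.26, near=0.19; AND[min(a, b)] → w = 0.19
R4: gusty=0.56, above=0.78; OR[max(a, b)] → w = 0.78
R5: (¬calm=1−0.26=0.74 OR near=0.19) = 0.74; AND[min(a, b)] with ¬gusty=1−0.56=0.44 → w = 0.44
Rules with consequent 'maximal': {R1, R3, R4, R5} → strengths 0.56, 0.19, 0.78, 0.44
Aggregate via t-conorm [max(a, b)]: 0.78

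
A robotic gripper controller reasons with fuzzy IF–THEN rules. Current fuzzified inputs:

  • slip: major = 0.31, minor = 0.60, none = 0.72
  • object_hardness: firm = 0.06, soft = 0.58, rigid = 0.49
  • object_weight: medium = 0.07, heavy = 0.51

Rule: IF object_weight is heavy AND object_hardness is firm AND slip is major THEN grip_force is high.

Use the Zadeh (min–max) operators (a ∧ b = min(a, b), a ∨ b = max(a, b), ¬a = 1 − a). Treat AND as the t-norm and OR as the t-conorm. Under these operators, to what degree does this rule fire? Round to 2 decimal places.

0.06

firing strength: heavy=0.51, firm=0.06, major=0.31; AND[min(a, b)] → w = 0.06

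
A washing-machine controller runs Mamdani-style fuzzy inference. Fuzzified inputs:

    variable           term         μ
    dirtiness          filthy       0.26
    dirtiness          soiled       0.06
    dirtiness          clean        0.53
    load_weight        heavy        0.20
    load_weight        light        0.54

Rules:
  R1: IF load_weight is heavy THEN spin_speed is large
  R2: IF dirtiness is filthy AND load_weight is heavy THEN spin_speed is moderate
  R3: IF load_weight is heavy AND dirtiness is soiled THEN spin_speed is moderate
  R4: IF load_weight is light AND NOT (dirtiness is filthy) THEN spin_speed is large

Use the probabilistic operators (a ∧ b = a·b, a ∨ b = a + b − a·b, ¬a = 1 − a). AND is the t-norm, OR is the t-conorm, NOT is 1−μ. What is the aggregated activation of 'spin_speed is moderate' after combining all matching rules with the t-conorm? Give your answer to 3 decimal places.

R1: heavy=0.20 → w = 0.2000
R2: filthy=0.26, heavy=0.20; AND[a·b] → w = 0.0520
R3: heavy=0.20, soiled=0.06; AND[a·b] → w = 0.0120
R4: light=0.54, ¬filthy=1−0.26=0.74; AND[a·b] → w = 0.3996
Rules with consequent 'moderate': {R2, R3} → strengths 0.0520, 0.0120
Aggregate via t-conorm [a + b − a·b]: 0.0634

0.063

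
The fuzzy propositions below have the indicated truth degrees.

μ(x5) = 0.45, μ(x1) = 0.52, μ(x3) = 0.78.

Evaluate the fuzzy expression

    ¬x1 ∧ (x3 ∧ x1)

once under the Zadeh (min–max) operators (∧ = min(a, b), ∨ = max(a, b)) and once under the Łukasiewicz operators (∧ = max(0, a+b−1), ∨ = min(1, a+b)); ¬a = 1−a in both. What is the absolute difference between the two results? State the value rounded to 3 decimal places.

Under Zadeh (min–max):
  ¬x1 = 1 − 0.52 = 0.48
  x3 ∧ x1 = min(a, b) on (0.78, 0.52) = 0.52
  ¬x1 ∧ (x3 ∧ x1) = min(a, b) on (0.48, 0.52) = 0.48
  → value = 0.4800
Under Łukasiewicz:
  ¬x1 = 1 − 0.52 = 0.48
  x3 ∧ x1 = max(0, a+b−1) on (0.78, 0.52) = 0.30
  ¬x1 ∧ (x3 ∧ x1) = max(0, a+b−1) on (0.48, 0.30) = 0.00
  → value = 0.0000
|0.4800 − 0.0000| = 0.480

0.480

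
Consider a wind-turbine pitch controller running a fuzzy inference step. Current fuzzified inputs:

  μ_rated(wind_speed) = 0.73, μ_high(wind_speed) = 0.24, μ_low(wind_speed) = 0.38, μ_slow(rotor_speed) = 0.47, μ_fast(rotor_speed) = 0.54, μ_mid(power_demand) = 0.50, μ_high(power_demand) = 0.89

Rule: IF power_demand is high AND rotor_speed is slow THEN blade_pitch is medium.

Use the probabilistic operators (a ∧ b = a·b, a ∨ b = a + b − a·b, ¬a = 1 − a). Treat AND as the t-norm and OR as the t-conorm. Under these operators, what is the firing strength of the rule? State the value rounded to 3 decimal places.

0.418

firing strength: high=0.89, slow=0.47; AND[a·b] → w = 0.4183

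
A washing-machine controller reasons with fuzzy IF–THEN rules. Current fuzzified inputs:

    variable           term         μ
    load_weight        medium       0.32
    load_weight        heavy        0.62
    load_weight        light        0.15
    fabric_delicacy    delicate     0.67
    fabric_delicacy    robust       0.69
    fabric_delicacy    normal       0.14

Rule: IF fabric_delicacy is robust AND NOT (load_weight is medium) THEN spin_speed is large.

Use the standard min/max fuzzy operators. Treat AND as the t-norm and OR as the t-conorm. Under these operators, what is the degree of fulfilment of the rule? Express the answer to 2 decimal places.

0.68

firing strength: robust=0.69, ¬medium=1−0.32=0.68; AND[min(a, b)] → w = 0.68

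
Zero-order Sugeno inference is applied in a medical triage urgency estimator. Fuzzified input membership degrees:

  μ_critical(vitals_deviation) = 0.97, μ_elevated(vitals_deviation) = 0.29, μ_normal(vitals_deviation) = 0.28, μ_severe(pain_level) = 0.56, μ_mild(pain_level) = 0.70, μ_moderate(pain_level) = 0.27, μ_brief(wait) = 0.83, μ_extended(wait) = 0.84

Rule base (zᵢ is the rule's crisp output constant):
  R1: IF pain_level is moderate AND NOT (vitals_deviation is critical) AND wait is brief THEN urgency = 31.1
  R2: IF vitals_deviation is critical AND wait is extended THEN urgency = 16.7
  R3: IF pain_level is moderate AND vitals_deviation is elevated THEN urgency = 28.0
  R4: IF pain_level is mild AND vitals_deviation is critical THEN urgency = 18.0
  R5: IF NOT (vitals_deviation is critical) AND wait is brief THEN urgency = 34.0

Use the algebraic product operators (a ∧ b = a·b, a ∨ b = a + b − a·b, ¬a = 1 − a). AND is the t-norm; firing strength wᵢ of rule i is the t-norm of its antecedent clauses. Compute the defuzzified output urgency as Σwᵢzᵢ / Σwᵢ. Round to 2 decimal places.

18.13

R1 (z=31.1): moderate=0.27, ¬critical=1−0.97=0.03, brief=0.83; AND[a·b] → w = 0.0067
R2 (z=16.7): critical=0.97, extended=0.84; AND[a·b] → w = 0.8148
R3 (z=28.0): moderate=0.27, elevated=0.29; AND[a·b] → w = 0.0783
R4 (z=18.0): mild=0.70, critical=0.97; AND[a·b] → w = 0.6790
R5 (z=34.0): ¬critical=1−0.97=0.03, brief=0.83; AND[a·b] → w = 0.0249
Weighted average = (0.0067·31.1 + 0.8148·16.7 + 0.0783·28.0 + 0.6790·18.0 + 0.0249·34.0) / (0.0067 + 0.8148 + 0.0783 + 0.6790 + 0.0249)
  = 29.0772 / 1.6037 = 18.13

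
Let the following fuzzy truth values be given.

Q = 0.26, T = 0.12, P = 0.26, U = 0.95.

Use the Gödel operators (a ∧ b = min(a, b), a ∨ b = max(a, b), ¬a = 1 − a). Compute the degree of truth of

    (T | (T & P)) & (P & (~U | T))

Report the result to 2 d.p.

T & P = min(a, b) on (0.12, 0.26) = 0.12
T | (T & P) = max(a, b) on (0.12, 0.12) = 0.12
~U = 1 − 0.95 = 0.05
~U | T = max(a, b) on (0.05, 0.12) = 0.12
P & (~U | T) = min(a, b) on (0.26, 0.12) = 0.12
(T | (T & P)) & (P & (~U | T)) = min(a, b) on (0.12, 0.12) = 0.12

0.12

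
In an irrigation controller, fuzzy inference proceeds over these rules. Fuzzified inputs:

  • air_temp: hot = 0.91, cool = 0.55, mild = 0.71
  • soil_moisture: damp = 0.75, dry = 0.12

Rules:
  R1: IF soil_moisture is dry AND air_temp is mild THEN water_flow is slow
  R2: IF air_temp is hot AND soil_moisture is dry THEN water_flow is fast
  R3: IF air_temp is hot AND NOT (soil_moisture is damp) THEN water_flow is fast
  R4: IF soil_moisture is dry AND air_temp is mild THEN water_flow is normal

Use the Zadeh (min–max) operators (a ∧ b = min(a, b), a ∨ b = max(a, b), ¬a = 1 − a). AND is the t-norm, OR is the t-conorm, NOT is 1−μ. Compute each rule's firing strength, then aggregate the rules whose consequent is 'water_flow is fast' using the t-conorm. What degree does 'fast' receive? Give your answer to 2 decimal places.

R1: dry=0.12, mild=0.71; AND[min(a, b)] → w = 0.12
R2: hot=0.91, dry=0.12; AND[min(a, b)] → w = 0.12
R3: hot=0.91, ¬damp=1−0.75=0.25; AND[min(a, b)] → w = 0.25
R4: dry=0.12, mild=0.71; AND[min(a, b)] → w = 0.12
Rules with consequent 'fast': {R2, R3} → strengths 0.12, 0.25
Aggregate via t-conorm [max(a, b)]: 0.25

0.25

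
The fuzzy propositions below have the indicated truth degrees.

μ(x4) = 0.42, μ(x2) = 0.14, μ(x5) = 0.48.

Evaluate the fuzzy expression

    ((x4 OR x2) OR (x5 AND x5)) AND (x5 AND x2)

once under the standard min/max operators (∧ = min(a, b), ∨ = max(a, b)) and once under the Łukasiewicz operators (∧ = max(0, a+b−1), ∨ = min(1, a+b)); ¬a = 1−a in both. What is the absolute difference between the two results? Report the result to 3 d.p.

0.140

Under standard min/max:
  x4 OR x2 = max(a, b) on (0.42, 0.14) = 0.42
  x5 AND x5 = min(a, b) on (0.48, 0.48) = 0.48
  (x4 OR x2) OR (x5 AND x5) = max(a, b) on (0.42, 0.48) = 0.48
  x5 AND x2 = min(a, b) on (0.48, 0.14) = 0.14
  ((x4 OR x2) OR (x5 AND x5)) AND (x5 AND x2) = min(a, b) on (0.48, 0.14) = 0.14
  → value = 0.1400
Under Łukasiewicz:
  x4 OR x2 = min(1, a+b) on (0.42, 0.14) = 0.56
  x5 AND x5 = max(0, a+b−1) on (0.48, 0.48) = 0.00
  (x4 OR x2) OR (x5 AND x5) = min(1, a+b) on (0.56, 0.00) = 0.56
  x5 AND x2 = max(0, a+b−1) on (0.48, 0.14) = 0.00
  ((x4 OR x2) OR (x5 AND x5)) AND (x5 AND x2) = max(0, a+b−1) on (0.56, 0.00) = 0.00
  → value = 0.0000
|0.1400 − 0.0000| = 0.140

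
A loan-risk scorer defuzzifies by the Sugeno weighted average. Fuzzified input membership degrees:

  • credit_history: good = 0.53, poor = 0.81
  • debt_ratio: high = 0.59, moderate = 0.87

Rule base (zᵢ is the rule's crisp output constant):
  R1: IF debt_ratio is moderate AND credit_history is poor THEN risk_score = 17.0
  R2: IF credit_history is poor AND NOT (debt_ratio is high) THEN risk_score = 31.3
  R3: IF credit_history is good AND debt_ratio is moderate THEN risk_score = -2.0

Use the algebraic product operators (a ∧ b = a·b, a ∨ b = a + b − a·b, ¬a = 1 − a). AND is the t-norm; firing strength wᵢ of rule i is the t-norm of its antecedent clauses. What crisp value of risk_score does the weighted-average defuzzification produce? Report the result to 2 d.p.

R1 (z=17.0): moderate=0.87, poor=0.81; AND[a·b] → w = 0.7047
R2 (z=31.3): poor=0.81, ¬high=1−0.59=0.41; AND[a·b] → w = 0.3321
R3 (z=-2.0): good=0.53, moderate=0.87; AND[a·b] → w = 0.4611
Weighted average = (0.7047·17.0 + 0.3321·31.3 + 0.4611·-2.0) / (0.7047 + 0.3321 + 0.4611)
  = 21.4524 / 1.4979 = 14.32

14.32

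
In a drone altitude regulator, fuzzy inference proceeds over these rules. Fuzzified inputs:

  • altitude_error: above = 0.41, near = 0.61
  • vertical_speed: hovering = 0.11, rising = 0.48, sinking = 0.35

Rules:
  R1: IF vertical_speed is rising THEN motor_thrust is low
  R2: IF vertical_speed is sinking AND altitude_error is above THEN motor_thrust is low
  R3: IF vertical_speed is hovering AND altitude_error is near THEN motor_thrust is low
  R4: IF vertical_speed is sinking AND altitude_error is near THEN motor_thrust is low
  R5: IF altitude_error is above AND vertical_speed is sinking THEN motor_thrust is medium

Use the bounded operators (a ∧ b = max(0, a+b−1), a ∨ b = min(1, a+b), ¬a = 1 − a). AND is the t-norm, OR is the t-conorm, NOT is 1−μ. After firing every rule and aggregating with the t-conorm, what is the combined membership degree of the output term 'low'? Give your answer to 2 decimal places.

R1: rising=0.48 → w = 0.48
R2: sinking=0.35, above=0.41; AND[max(0, a+b−1)] → w = 0.00
R3: hovering=0.11, near=0.61; AND[max(0, a+b−1)] → w = 0.00
R4: sinking=0.35, near=0.61; AND[max(0, a+b−1)] → w = 0.00
R5: above=0.41, sinking=0.35; AND[max(0, a+b−1)] → w = 0.00
Rules with consequent 'low': {R1, R2, R3, R4} → strengths 0.48, 0.00, 0.00, 0.00
Aggregate via t-conorm [min(1, a+b)]: 0.48

0.48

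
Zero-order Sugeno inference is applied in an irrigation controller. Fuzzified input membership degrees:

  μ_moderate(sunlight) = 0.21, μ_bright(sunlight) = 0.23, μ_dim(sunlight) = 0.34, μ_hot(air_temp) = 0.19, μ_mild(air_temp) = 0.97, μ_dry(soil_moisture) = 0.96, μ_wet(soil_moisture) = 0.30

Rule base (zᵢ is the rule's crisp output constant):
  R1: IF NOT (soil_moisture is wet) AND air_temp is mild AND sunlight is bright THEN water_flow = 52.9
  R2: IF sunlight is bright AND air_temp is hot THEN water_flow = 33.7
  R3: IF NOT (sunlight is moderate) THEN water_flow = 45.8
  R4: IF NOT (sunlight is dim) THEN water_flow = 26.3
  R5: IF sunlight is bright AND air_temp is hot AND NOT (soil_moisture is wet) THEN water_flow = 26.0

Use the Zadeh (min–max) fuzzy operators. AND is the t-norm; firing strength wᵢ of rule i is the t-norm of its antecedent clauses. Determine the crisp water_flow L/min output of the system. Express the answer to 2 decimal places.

R1 (z=52.9): ¬wet=1−0.30=0.70, mild=0.97, bright=0.23; AND[min(a, b)] → w = 0.23
R2 (z=33.7): bright=0.23, hot=0.19; AND[min(a, b)] → w = 0.19
R3 (z=45.8): ¬moderate=1−0.21=0.79 → w = 0.79
R4 (z=26.3): ¬dim=1−0.34=0.66 → w = 0.66
R5 (z=26.0): bright=0.23, hot=0.19, ¬wet=1−0.30=0.70; AND[min(a, b)] → w = 0.19
Weighted average = (0.23·52.9 + 0.19·33.7 + 0.79·45.8 + 0.66·26.3 + 0.19·26.0) / (0.23 + 0.19 + 0.79 + 0.66 + 0.19)
  = 77.0500 / 2.0600 = 37.40

37.40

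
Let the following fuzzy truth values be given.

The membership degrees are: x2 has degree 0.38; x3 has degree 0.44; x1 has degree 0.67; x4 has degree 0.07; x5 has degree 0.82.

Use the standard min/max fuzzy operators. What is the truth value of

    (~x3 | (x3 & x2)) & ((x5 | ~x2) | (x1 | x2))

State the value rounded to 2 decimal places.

0.56

~x3 = 1 − 0.44 = 0.56
x3 & x2 = min(a, b) on (0.44, 0.38) = 0.38
~x3 | (x3 & x2) = max(a, b) on (0.56, 0.38) = 0.56
~x2 = 1 − 0.38 = 0.62
x5 | ~x2 = max(a, b) on (0.82, 0.62) = 0.82
x1 | x2 = max(a, b) on (0.67, 0.38) = 0.67
(x5 | ~x2) | (x1 | x2) = max(a, b) on (0.82, 0.67) = 0.82
(~x3 | (x3 & x2)) & ((x5 | ~x2) | (x1 | x2)) = min(a, b) on (0.56, 0.82) = 0.56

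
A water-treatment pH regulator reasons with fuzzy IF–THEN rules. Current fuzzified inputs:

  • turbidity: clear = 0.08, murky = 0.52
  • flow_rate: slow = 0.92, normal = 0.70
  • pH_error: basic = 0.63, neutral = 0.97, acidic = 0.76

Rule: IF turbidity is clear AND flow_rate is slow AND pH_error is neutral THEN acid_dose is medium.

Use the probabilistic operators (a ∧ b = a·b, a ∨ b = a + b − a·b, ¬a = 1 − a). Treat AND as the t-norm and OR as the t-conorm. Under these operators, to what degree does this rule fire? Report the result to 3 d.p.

firing strength: clear=0.08, slow=0.92, neutral=0.97; AND[a·b] → w = 0.0714

0.071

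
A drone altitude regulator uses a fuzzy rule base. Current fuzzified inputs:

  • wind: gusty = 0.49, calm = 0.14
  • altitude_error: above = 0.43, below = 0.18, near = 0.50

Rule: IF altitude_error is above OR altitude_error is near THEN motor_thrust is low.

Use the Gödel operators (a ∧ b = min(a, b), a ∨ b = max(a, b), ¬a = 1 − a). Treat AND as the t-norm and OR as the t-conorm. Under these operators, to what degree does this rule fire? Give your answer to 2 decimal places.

firing strength: above=0.43, near=0.50; OR[max(a, b)] → w = 0.50

0.50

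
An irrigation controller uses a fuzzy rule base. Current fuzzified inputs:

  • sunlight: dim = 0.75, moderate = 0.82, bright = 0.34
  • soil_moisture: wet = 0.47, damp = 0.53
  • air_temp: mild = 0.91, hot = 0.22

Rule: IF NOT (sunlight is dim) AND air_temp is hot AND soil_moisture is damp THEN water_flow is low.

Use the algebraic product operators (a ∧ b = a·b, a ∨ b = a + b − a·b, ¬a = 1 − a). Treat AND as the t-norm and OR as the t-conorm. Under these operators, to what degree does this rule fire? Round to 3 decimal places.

firing strength: ¬dim=1−0.75=0.25, hot=0.22, damp=0.53; AND[a·b] → w = 0.0292

0.029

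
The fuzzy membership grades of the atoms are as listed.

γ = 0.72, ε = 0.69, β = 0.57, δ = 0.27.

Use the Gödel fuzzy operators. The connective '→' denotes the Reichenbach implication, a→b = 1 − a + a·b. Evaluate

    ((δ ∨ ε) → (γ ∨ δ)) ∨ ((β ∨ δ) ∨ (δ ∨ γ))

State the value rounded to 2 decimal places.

δ ∨ ε = max(a, b) on (0.27, 0.69) = 0.69
γ ∨ δ = max(a, b) on (0.72, 0.27) = 0.72
(δ ∨ ε) → (γ ∨ δ)  [Reichenbach: 1 − a + a·b] with a=0.69, b=0.72 → 0.81
β ∨ δ = max(a, b) on (0.57, 0.27) = 0.57
δ ∨ γ = max(a, b) on (0.27, 0.72) = 0.72
(β ∨ δ) ∨ (δ ∨ γ) = max(a, b) on (0.57, 0.72) = 0.72
((δ ∨ ε) → (γ ∨ δ)) ∨ ((β ∨ δ) ∨ (δ ∨ γ)) = max(a, b) on (0.81, 0.72) = 0.81

0.81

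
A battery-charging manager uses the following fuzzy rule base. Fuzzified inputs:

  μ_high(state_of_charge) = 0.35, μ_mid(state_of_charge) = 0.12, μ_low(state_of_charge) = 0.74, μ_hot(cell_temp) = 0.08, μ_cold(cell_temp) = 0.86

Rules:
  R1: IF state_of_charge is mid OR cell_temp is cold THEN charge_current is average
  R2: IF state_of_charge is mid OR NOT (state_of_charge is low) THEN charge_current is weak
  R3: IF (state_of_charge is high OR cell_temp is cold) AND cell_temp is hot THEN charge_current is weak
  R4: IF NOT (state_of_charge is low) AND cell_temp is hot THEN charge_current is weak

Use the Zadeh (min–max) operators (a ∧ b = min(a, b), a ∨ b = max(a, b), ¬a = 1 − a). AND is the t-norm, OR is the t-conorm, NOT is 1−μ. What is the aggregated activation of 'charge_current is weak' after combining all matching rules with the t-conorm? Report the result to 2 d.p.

R1: mid=0.12, cold=0.86; OR[max(a, b)] → w = 0.86
R2: mid=0.12, ¬low=1−0.74=0.26; OR[max(a, b)] → w = 0.26
R3: (high=0.35 OR cold=0.86) = 0.86; AND[min(a, b)] with hot=0.08 → w = 0.08
R4: ¬low=1−0.74=0.26, hot=0.08; AND[min(a, b)] → w = 0.08
Rules with consequent 'weak': {R2, R3, R4} → strengths 0.26, 0.08, 0.08
Aggregate via t-conorm [max(a, b)]: 0.26

0.26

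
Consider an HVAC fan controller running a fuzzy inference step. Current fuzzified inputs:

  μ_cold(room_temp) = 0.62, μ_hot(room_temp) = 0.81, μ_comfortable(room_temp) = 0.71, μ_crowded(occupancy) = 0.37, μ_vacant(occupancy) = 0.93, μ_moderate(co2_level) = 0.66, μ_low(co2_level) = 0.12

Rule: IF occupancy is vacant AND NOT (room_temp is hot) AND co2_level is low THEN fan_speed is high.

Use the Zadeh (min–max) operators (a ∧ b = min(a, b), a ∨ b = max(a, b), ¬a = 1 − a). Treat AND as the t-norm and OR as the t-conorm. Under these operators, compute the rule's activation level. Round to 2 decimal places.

0.12

firing strength: vacant=0.93, ¬hot=1−0.81=0.19, low=0.12; AND[min(a, b)] → w = 0.12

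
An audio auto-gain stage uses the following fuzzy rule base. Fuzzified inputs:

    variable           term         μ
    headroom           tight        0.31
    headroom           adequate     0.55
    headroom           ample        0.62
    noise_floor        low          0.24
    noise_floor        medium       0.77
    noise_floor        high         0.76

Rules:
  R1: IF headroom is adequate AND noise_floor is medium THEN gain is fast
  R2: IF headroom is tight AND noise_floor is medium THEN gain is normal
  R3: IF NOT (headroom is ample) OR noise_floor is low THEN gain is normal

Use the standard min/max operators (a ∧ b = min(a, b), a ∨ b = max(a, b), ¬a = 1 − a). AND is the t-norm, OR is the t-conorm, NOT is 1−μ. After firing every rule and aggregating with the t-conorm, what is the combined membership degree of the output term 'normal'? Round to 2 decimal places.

R1: adequate=0.55, medium=0.77; AND[min(a, b)] → w = 0.55
R2: tight=0.31, medium=0.77; AND[min(a, b)] → w = 0.31
R3: ¬ample=1−0.62=0.38, low=0.24; OR[max(a, b)] → w = 0.38
Rules with consequent 'normal': {R2, R3} → strengths 0.31, 0.38
Aggregate via t-conorm [max(a, b)]: 0.38

0.38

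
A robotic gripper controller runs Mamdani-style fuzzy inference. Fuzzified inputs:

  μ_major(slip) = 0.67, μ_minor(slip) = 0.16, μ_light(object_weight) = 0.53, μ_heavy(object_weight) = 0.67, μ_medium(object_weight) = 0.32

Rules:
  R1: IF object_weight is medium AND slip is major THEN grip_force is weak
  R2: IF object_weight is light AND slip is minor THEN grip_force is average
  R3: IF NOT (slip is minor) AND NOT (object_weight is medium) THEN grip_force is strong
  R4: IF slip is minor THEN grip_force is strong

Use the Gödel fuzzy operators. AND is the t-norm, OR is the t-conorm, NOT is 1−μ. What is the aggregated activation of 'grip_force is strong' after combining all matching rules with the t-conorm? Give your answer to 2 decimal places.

0.68

R1: medium=0.32, major=0.67; AND[min(a, b)] → w = 0.32
R2: light=0.53, minor=0.16; AND[min(a, b)] → w = 0.16
R3: ¬minor=1−0.16=0.84, ¬medium=1−0.32=0.68; AND[min(a, b)] → w = 0.68
R4: minor=0.16 → w = 0.16
Rules with consequent 'strong': {R3, R4} → strengths 0.68, 0.16
Aggregate via t-conorm [max(a, b)]: 0.68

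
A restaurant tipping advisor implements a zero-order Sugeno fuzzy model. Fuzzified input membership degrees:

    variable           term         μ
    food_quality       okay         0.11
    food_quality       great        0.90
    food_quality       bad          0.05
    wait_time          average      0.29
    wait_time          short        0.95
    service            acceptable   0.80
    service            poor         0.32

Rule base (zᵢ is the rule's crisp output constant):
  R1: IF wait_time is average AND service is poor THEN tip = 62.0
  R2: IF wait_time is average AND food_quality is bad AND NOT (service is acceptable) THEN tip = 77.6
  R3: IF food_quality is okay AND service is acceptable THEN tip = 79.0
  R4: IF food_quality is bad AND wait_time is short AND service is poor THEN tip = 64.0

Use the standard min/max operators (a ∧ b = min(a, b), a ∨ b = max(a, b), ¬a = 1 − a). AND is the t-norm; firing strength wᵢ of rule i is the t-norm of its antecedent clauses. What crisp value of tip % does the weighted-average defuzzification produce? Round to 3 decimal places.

R1 (z=62.0): average=0.29, poor=0.32; AND[min(a, b)] → w = 0.29
R2 (z=77.6): average=0.29, bad=0.05, ¬acceptable=1−0.80=0.20; AND[min(a, b)] → w = 0.05
R3 (z=79.0): okay=0.11, acceptable=0.80; AND[min(a, b)] → w = 0.11
R4 (z=64.0): bad=0.05, short=0.95, poor=0.32; AND[min(a, b)] → w = 0.05
Weighted average = (0.29·62.0 + 0.05·77.6 + 0.11·79.0 + 0.05·64.0) / (0.29 + 0.05 + 0.11 + 0.05)
  = 33.7500 / 0.5000 = 67.500

67.500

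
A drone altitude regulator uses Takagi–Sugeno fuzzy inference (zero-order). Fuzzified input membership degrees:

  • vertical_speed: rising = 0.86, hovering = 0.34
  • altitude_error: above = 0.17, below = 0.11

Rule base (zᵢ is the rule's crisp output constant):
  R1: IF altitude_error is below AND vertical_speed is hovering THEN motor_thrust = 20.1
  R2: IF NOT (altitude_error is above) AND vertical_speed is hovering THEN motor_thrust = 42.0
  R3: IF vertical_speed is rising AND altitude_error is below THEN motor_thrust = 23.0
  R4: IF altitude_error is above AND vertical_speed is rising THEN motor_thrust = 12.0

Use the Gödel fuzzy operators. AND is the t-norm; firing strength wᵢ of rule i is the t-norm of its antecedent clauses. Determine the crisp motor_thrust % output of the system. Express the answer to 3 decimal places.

28.851

R1 (z=20.1): below=0.11, hovering=0.34; AND[min(a, b)] → w = 0.11
R2 (z=42.0): ¬above=1−0.17=0.83, hovering=0.34; AND[min(a, b)] → w = 0.34
R3 (z=23.0): rising=0.86, below=0.11; AND[min(a, b)] → w = 0.11
R4 (z=12.0): above=0.17, rising=0.86; AND[min(a, b)] → w = 0.17
Weighted average = (0.11·20.1 + 0.34·42.0 + 0.11·23.0 + 0.17·12.0) / (0.11 + 0.34 + 0.11 + 0.17)
  = 21.0610 / 0.7300 = 28.851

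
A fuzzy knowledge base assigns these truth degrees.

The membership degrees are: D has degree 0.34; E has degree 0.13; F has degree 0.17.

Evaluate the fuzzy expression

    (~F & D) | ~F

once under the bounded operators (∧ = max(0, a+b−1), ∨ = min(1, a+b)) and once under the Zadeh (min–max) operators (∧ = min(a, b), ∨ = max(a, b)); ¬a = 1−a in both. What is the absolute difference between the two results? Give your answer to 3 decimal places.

Under bounded:
  ~F = 1 − 0.17 = 0.83
  ~F & D = max(0, a+b−1) on (0.83, 0.34) = 0.17
  ~F = 1 − 0.17 = 0.83
  (~F & D) | ~F = min(1, a+b) on (0.17, 0.83) = 1.00
  → value = 1.0000
Under Zadeh (min–max):
  ~F = 1 − 0.17 = 0.83
  ~F & D = min(a, b) on (0.83, 0.34) = 0.34
  ~F = 1 − 0.17 = 0.83
  (~F & D) | ~F = max(a, b) on (0.34, 0.83) = 0.83
  → value = 0.8300
|1.0000 − 0.8300| = 0.170

0.170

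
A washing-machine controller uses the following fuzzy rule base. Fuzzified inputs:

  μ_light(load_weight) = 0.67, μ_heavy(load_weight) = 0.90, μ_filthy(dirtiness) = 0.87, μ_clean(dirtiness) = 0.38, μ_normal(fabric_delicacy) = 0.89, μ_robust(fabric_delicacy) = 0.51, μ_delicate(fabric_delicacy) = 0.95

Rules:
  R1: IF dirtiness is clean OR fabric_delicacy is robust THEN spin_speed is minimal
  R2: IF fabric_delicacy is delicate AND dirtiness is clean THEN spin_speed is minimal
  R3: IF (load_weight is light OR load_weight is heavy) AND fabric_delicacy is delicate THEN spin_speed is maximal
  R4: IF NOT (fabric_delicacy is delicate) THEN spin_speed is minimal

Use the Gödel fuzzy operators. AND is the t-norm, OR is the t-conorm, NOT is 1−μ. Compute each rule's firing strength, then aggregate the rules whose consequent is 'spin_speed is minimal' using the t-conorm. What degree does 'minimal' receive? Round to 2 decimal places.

R1: clean=0.38, robust=0.51; OR[max(a, b)] → w = 0.51
R2: delicate=0.95, clean=0.38; AND[min(a, b)] → w = 0.38
R3: (light=0.67 OR heavy=0.90) = 0.90; AND[min(a, b)] with delicate=0.95 → w = 0.90
R4: ¬delicate=1−0.95=0.05 → w = 0.05
Rules with consequent 'minimal': {R1, R2, R4} → strengths 0.51, 0.38, 0.05
Aggregate via t-conorm [max(a, b)]: 0.51

0.51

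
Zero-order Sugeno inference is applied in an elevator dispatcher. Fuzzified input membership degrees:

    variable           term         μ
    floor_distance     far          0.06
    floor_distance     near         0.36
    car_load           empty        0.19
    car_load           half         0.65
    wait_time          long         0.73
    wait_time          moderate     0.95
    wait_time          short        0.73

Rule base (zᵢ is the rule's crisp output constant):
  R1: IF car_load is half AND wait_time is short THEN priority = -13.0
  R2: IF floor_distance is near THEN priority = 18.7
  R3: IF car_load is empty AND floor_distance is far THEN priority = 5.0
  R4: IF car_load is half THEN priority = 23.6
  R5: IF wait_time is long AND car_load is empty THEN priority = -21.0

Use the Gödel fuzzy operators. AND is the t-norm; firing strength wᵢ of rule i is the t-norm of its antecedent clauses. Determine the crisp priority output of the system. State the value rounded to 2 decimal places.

5.20

R1 (z=-13.0): half=0.65, short=0.73; AND[min(a, b)] → w = 0.65
R2 (z=18.7): near=0.36 → w = 0.36
R3 (z=5.0): empty=0.19, far=0.06; AND[min(a, b)] → w = 0.06
R4 (z=23.6): half=0.65 → w = 0.65
R5 (z=-21.0): long=0.73, empty=0.19; AND[min(a, b)] → w = 0.19
Weighted average = (0.65·-13.0 + 0.36·18.7 + 0.06·5.0 + 0.65·23.6 + 0.19·-21.0) / (0.65 + 0.36 + 0.06 + 0.65 + 0.19)
  = 9.9320 / 1.9100 = 5.20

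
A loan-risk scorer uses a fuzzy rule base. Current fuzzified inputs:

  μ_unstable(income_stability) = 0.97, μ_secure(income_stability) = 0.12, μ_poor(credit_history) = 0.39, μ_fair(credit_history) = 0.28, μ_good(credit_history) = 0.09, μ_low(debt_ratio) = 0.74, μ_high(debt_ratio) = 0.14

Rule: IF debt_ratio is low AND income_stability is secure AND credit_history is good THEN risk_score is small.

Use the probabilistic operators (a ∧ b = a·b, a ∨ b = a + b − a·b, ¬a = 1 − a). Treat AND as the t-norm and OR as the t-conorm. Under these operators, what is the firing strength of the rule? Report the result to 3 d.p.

0.008

firing strength: low=0.74, secure=0.12, good=0.09; AND[a·b] → w = 0.0080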